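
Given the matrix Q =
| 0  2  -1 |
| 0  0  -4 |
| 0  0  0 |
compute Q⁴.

[[0, 0, 0], [0, 0, 0], [0, 0, 0]]

Q is strictly triangular, hence nilpotent: Q³ = 0, so Q⁴ = 0.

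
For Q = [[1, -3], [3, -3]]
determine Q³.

Q² = [[-8, 6], [-6, 0]]
Q³ = [[10, 6], [-6, 18]]

[[10, 6], [-6, 18]]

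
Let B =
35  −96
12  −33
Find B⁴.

[[721, −1920], [240, −639]]

tr B = 2 and det B = −3, so the characteristic polynomial is λ² − (2)λ + (−3) with roots 3 and −1.
Eigenvectors give P = [[3, 8], [1, 3]] with P⁻¹ = [[3, −8], [−1, 3]], and B = P·diag(3, −1)·P⁻¹.
Then B⁴ = P·diag(81, 1)·P⁻¹ = [[243, 8], [81, 3]] · [[3, −8], [−1, 3]] = [[721, −1920], [240, −639]].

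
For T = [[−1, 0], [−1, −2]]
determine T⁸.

[[1, 0], [255, 256]]

tr T = −3 and det T = 2, so the characteristic polynomial is λ² − (−3)λ + (2) with roots −1 and −2.
Eigenvectors give P = [[1, 0], [−1, −1]] with P⁻¹ = [[1, 0], [−1, −1]], and T = P·diag(−1, −2)·P⁻¹.
Then T⁸ = P·diag(1, 256)·P⁻¹ = [[1, 0], [−1, −256]] · [[1, 0], [−1, −1]] = [[1, 0], [255, 256]].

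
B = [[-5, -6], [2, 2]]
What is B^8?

[[1021, 1530], [-510, -764]]

tr B = -3 and det B = 2, so the characteristic polynomial is λ² − (-3)λ + (2) with roots -2 and -1.
Eigenvectors give P = [[-2, -3], [1, 2]] with P⁻¹ = [[-2, -3], [1, 2]], and B = P·diag(-2, -1)·P⁻¹.
Then B^8 = P·diag(256, 1)·P⁻¹ = [[-512, -3], [256, 2]] · [[-2, -3], [1, 2]] = [[1021, 1530], [-510, -764]].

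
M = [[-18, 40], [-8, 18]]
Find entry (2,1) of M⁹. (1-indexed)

-2048

tr M = 0 and det M = -4, so the characteristic polynomial is λ² − (0)λ + (-4) with roots -2 and 2.
Eigenvectors give P = [[5, 2], [2, 1]] with P⁻¹ = [[1, -2], [-2, 5]], and M = P·diag(-2, 2)·P⁻¹.
Then M⁹ = P·diag(-512, 512)·P⁻¹ = [[-2560, 1024], [-1024, 512]] · [[1, -2], [-2, 5]] = [[-4608, 10240], [-2048, 4608]].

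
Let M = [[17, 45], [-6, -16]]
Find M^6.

[[379, 945], [-126, -314]]

tr M = 1 and det M = -2, so the characteristic polynomial is λ² − (1)λ + (-2) with roots 2 and -1.
Eigenvectors give P = [[3, -5], [-1, 2]] with P⁻¹ = [[2, 5], [1, 3]], and M = P·diag(2, -1)·P⁻¹.
Then M^6 = P·diag(64, 1)·P⁻¹ = [[192, -5], [-64, 2]] · [[2, 5], [1, 3]] = [[379, 945], [-126, -314]].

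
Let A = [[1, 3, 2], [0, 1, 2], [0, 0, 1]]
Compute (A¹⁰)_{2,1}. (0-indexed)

0

A = I + N where N = [[0, 3, 2], [0, 0, 2], [0, 0, 0]] is strictly upper-triangular, so N³ = 0.
(I + N)¹⁰ = I + 10·N + 45·N² = [[1, 30, 290], [0, 1, 20], [0, 0, 1]].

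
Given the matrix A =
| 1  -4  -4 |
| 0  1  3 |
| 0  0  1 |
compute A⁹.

[[1, -36, -468], [0, 1, 27], [0, 0, 1]]

A = I + N where N = [[0, -4, -4], [0, 0, 3], [0, 0, 0]] is strictly upper-triangular, so N³ = 0.
(I + N)⁹ = I + 9·N + 36·N² = [[1, -36, -468], [0, 1, 27], [0, 0, 1]].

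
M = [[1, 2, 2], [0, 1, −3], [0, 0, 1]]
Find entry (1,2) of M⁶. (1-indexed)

M = I + N where N = [[0, 2, 2], [0, 0, −3], [0, 0, 0]] is strictly upper-triangular, so N³ = 0.
(I + N)⁶ = I + 6·N + 15·N² = [[1, 12, −78], [0, 1, −18], [0, 0, 1]].

12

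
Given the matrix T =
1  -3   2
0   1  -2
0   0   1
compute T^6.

[[1, -18, 102], [0, 1, -12], [0, 0, 1]]

T = I + N where N = [[0, -3, 2], [0, 0, -2], [0, 0, 0]] is strictly upper-triangular, so N^3 = 0.
(I + N)^6 = I + 6·N + 15·N^2 = [[1, -18, 102], [0, 1, -12], [0, 0, 1]].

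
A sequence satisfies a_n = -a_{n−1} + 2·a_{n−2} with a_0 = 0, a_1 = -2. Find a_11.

With companion matrix A = [[-1, 2], [1, 0]], [a_n, a_{n−1}]ᵀ = A·[a_{n−1}, a_{n−2}]ᵀ, so [a_11, a_10]ᵀ = A¹⁰·[a_1, a_0]ᵀ.
A¹⁰ = [[683, -682], [-341, 342]], giving [a_11, a_10]ᵀ = [[-1366], [682]].

-1366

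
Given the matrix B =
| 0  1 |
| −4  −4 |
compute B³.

[[16, 12], [−48, −32]]

B² = [[−4, −4], [16, 12]]
B³ = [[16, 12], [−48, −32]]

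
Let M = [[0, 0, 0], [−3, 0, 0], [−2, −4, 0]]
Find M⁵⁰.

M is strictly triangular, hence nilpotent: M³ = 0, so M⁵⁰ = 0.

[[0, 0, 0], [0, 0, 0], [0, 0, 0]]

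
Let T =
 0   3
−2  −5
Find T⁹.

[[37830, 57513], [−38342, −58025]]

tr T = −5 and det T = 6, so the characteristic polynomial is λ² − (−5)λ + (6) with roots −2 and −3.
Eigenvectors give P = [[−3, −1], [2, 1]] with P⁻¹ = [[−1, −1], [2, 3]], and T = P·diag(−2, −3)·P⁻¹.
Then T⁹ = P·diag(−512, −19683)·P⁻¹ = [[1536, 19683], [−1024, −19683]] · [[−1, −1], [2, 3]] = [[37830, 57513], [−38342, −58025]].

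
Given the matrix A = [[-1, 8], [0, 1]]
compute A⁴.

[[1, 0], [0, 1]]

A² = I (check: tr A = 0 and det A = -1), so A⁴ = I since 4 is even.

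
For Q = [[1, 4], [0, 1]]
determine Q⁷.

[[1, 28], [0, 1]]

Q = I + N where N = [[0, 4], [0, 0]] is strictly upper-triangular, so N² = 0.
(I + N)⁷ = I + 7·N = [[1, 28], [0, 1]].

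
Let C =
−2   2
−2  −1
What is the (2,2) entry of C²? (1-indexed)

−3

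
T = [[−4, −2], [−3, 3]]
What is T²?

[[22, 2], [3, 15]]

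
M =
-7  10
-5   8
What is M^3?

[[-43, 70], [-35, 62]]

tr M = 1 and det M = -6, so the characteristic polynomial is λ² − (1)λ + (-6) with roots -2 and 3.
Eigenvectors give P = [[-2, -1], [-1, -1]] with P⁻¹ = [[-1, 1], [1, -2]], and M = P·diag(-2, 3)·P⁻¹.
Then M^3 = P·diag(-8, 27)·P⁻¹ = [[16, -27], [8, -27]] · [[-1, 1], [1, -2]] = [[-43, 70], [-35, 62]].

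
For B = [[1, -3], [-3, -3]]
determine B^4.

B^2 = [[10, 6], [6, 18]]
B^3 = [[-8, -48], [-48, -72]]
B^4 = [[136, 168], [168, 360]]

[[136, 168], [168, 360]]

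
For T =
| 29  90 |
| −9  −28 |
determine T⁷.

[[1289, 3870], [−387, −1162]]

tr T = 1 and det T = −2, so the characteristic polynomial is λ² − (1)λ + (−2) with roots 2 and −1.
Eigenvectors give P = [[10, −3], [−3, 1]] with P⁻¹ = [[1, 3], [3, 10]], and T = P·diag(2, −1)·P⁻¹.
Then T⁷ = P·diag(128, −1)·P⁻¹ = [[1280, 3], [−384, −1]] · [[1, 3], [3, 10]] = [[1289, 3870], [−387, −1162]].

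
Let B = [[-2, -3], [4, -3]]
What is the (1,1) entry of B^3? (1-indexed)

76

B^2 = [[-8, 15], [-20, -3]]
B^3 = [[76, -21], [28, 69]]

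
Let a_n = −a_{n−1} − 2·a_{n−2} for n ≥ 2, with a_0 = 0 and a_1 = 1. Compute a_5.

With companion matrix Q = [[−1, −2], [1, 0]], [a_n, a_{n−1}]ᵀ = Q·[a_{n−1}, a_{n−2}]ᵀ, so [a_5, a_4]ᵀ = Q^4·[a_1, a_0]ᵀ.
Q^4 = [[−1, −6], [3, 2]], giving [a_5, a_4]ᵀ = [[−1], [3]].

−1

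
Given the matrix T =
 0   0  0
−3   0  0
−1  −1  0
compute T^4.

[[0, 0, 0], [0, 0, 0], [0, 0, 0]]

T is strictly triangular, hence nilpotent: T^3 = 0, so T^4 = 0.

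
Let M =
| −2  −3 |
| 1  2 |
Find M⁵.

[[−2, −3], [1, 2]]

M² = I (check: tr M = 0 and det M = −1), so M⁵ = M since 5 is odd.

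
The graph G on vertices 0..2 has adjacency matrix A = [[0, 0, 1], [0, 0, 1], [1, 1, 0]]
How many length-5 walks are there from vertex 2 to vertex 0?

4

The number of length-5 walks from vertex 2 to vertex 0 is entry (2,0) of A⁵, where A is the adjacency matrix.
A² = [[1, 1, 0], [1, 1, 0], [0, 0, 2]]
A³ = [[0, 0, 2], [0, 0, 2], [2, 2, 0]]
A⁴ = [[2, 2, 0], [2, 2, 0], [0, 0, 4]]
A⁵ = [[0, 0, 4], [0, 0, 4], [4, 4, 0]]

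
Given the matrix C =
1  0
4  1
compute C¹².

[[1, 0], [48, 1]]

C = I + N where N = [[0, 0], [4, 0]] is strictly lower-triangular, so N² = 0.
(I + N)¹² = I + 12·N = [[1, 0], [48, 1]].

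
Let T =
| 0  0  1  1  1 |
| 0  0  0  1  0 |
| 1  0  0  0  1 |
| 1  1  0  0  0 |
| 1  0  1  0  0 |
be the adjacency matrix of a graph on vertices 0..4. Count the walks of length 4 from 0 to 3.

2

The number of length-4 walks from vertex 0 to vertex 3 is entry (0,3) of T⁴, where T is the adjacency matrix.
T² = [[3, 1, 1, 0, 1], [1, 1, 0, 0, 0], [1, 0, 2, 1, 1], [0, 0, 1, 2, 1], [1, 0, 1, 1, 2]]
T³ = [[2, 0, 4, 4, 4], [0, 0, 1, 2, 1], [4, 1, 2, 1, 3], [4, 2, 1, 0, 1], [4, 1, 3, 1, 2]]
T⁴ = [[12, 4, 6, 2, 6], [4, 2, 1, 0, 1], [6, 1, 7, 5, 6], [2, 0, 5, 6, 5], [6, 1, 6, 5, 7]]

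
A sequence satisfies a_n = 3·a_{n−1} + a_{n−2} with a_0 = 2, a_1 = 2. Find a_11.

368636

With companion matrix Q = [[3, 1], [1, 0]], [a_n, a_{n−1}]ᵀ = Q·[a_{n−1}, a_{n−2}]ᵀ, so [a_11, a_10]ᵀ = Q¹⁰·[a_1, a_0]ᵀ.
Q¹⁰ = [[141481, 42837], [42837, 12970]], giving [a_11, a_10]ᵀ = [[368636], [111614]].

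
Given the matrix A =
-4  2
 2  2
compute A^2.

[[20, -4], [-4, 8]]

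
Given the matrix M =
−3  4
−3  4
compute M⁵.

[[−3, 4], [−3, 4]]

M² = M (a projection; rank 1, trace 1), so M⁵ = M.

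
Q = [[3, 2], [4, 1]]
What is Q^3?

Q^2 = [[17, 8], [16, 9]]
Q^3 = [[83, 42], [84, 41]]

[[83, 42], [84, 41]]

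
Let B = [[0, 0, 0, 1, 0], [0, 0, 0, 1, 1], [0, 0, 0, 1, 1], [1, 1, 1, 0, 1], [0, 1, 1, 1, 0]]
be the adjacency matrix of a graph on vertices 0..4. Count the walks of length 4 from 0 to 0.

4

The number of length-4 walks from vertex 0 to vertex 0 is entry (0,0) of B⁴, where B is the adjacency matrix.
B² = [[1, 1, 1, 0, 1], [1, 2, 2, 1, 1], [1, 2, 2, 1, 1], [0, 1, 1, 4, 2], [1, 1, 1, 2, 3]]
B³ = [[0, 1, 1, 4, 2], [1, 2, 2, 6, 5], [1, 2, 2, 6, 5], [4, 6, 6, 4, 6], [2, 5, 5, 6, 4]]
B⁴ = [[4, 6, 6, 4, 6], [6, 11, 11, 10, 10], [6, 11, 11, 10, 10], [4, 10, 10, 22, 16], [6, 10, 10, 16, 16]]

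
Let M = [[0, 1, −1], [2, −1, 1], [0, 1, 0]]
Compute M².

[[2, −2, 1], [−2, 4, −3], [2, −1, 1]]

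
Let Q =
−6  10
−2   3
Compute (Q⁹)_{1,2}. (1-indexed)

tr Q = −3 and det Q = 2, so the characteristic polynomial is λ² − (−3)λ + (2) with roots −1 and −2.
Eigenvectors give P = [[−2, −5], [−1, −2]] with P⁻¹ = [[2, −5], [−1, 2]], and Q = P·diag(−1, −2)·P⁻¹.
Then Q⁹ = P·diag(−1, −512)·P⁻¹ = [[2, 2560], [1, 1024]] · [[2, −5], [−1, 2]] = [[−2556, 5110], [−1022, 2043]].

5110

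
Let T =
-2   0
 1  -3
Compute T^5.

tr T = -5 and det T = 6, so the characteristic polynomial is λ² − (-5)λ + (6) with roots -3 and -2.
Eigenvectors give P = [[0, 1], [-1, 1]] with P⁻¹ = [[1, -1], [1, 0]], and T = P·diag(-3, -2)·P⁻¹.
Then T^5 = P·diag(-243, -32)·P⁻¹ = [[0, -32], [243, -32]] · [[1, -1], [1, 0]] = [[-32, 0], [211, -243]].

[[-32, 0], [211, -243]]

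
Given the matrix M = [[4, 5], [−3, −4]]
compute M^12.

[[1, 0], [0, 1]]

M² = I (check: tr M = 0 and det M = −1), so M^12 = I since 12 is even.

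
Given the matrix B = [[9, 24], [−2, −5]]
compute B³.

tr B = 4 and det B = 3, so the characteristic polynomial is λ² − (4)λ + (3) with roots 3 and 1.
Eigenvectors give P = [[4, −3], [−1, 1]] with P⁻¹ = [[1, 3], [1, 4]], and B = P·diag(3, 1)·P⁻¹.
Then B³ = P·diag(27, 1)·P⁻¹ = [[108, −3], [−27, 1]] · [[1, 3], [1, 4]] = [[105, 312], [−26, −77]].

[[105, 312], [−26, −77]]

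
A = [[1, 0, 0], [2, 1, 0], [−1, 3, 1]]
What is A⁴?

A = I + N where N = [[0, 0, 0], [2, 0, 0], [−1, 3, 0]] is strictly lower-triangular, so N³ = 0.
(I + N)⁴ = I + 4·N + 6·N² = [[1, 0, 0], [8, 1, 0], [32, 12, 1]].

[[1, 0, 0], [8, 1, 0], [32, 12, 1]]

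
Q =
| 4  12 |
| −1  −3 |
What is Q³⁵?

[[4, 12], [−1, −3]]

Q² = Q (a projection; rank 1, trace 1), so Q³⁵ = Q.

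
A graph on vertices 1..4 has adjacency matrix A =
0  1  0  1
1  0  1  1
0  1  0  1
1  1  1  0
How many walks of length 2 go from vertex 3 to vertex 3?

The number of length-2 walks from vertex 3 to vertex 3 is entry (3,3) of A^2, where A is the adjacency matrix.
A^2 = [[2, 1, 2, 1], [1, 3, 1, 2], [2, 1, 2, 1], [1, 2, 1, 3]]

2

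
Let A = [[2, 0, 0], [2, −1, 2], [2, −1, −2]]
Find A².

[[4, 0, 0], [6, −1, −6], [−2, 3, 2]]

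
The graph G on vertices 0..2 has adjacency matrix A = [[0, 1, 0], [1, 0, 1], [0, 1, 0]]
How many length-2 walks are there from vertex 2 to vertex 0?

The number of length-2 walks from vertex 2 to vertex 0 is entry (2,0) of A², where A is the adjacency matrix.
A² = [[1, 0, 1], [0, 2, 0], [1, 0, 1]]

1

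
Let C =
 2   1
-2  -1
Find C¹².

[[2, 1], [-2, -1]]

C² = C (a projection; rank 1, trace 1), so C¹² = C.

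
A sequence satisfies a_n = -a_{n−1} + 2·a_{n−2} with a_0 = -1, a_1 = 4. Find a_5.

54

With companion matrix M = [[-1, 2], [1, 0]], [a_n, a_{n−1}]ᵀ = M·[a_{n−1}, a_{n−2}]ᵀ, so [a_5, a_4]ᵀ = M^4·[a_1, a_0]ᵀ.
M^4 = [[11, -10], [-5, 6]], giving [a_5, a_4]ᵀ = [[54], [-26]].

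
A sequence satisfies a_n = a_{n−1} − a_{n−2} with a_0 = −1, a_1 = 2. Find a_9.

With companion matrix T = [[1, −1], [1, 0]], [a_n, a_{n−1}]ᵀ = T·[a_{n−1}, a_{n−2}]ᵀ, so [a_9, a_8]ᵀ = T⁸·[a_1, a_0]ᵀ.
T⁸ = [[0, −1], [1, −1]], giving [a_9, a_8]ᵀ = [[1], [3]].

1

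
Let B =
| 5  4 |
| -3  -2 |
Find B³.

tr B = 3 and det B = 2, so the characteristic polynomial is λ² − (3)λ + (2) with roots 1 and 2.
Eigenvectors give P = [[-1, 4], [1, -3]] with P⁻¹ = [[3, 4], [1, 1]], and B = P·diag(1, 2)·P⁻¹.
Then B³ = P·diag(1, 8)·P⁻¹ = [[-1, 32], [1, -24]] · [[3, 4], [1, 1]] = [[29, 28], [-21, -20]].

[[29, 28], [-21, -20]]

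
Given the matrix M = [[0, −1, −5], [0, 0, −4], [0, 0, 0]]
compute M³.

[[0, 0, 0], [0, 0, 0], [0, 0, 0]]

M is strictly triangular, hence nilpotent: M³ = 0, so M³ = 0.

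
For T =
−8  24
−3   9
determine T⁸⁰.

[[−8, 24], [−3, 9]]

T² = T (a projection; rank 1, trace 1), so T⁸⁰ = T.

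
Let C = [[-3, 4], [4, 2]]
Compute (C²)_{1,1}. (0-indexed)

20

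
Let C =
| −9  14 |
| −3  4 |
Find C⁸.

tr C = −5 and det C = 6, so the characteristic polynomial is λ² − (−5)λ + (6) with roots −2 and −3.
Eigenvectors give P = [[2, 7], [1, 3]] with P⁻¹ = [[−3, 7], [1, −2]], and C = P·diag(−2, −3)·P⁻¹.
Then C⁸ = P·diag(256, 6561)·P⁻¹ = [[512, 45927], [256, 19683]] · [[−3, 7], [1, −2]] = [[44391, −88270], [18915, −37574]].

[[44391, −88270], [18915, −37574]]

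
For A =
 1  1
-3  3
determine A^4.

[[-44, 16], [-48, -12]]

A^2 = [[-2, 4], [-12, 6]]
A^3 = [[-14, 10], [-30, 6]]
A^4 = [[-44, 16], [-48, -12]]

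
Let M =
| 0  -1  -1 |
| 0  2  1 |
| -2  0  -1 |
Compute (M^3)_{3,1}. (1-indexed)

-6

M^2 = [[2, -2, 0], [-2, 4, 1], [2, 2, 3]]
M^3 = [[0, -6, -4], [-2, 10, 5], [-6, 2, -3]]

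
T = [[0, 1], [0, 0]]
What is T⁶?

[[0, 0], [0, 0]]

T is strictly triangular, hence nilpotent: T² = 0, so T⁶ = 0.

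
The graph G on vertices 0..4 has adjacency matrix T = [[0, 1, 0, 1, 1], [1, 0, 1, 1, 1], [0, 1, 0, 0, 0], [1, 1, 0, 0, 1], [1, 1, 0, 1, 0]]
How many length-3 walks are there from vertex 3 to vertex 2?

The number of length-3 walks from vertex 3 to vertex 2 is entry (3,2) of T³, where T is the adjacency matrix.
T² = [[3, 2, 1, 2, 2], [2, 4, 0, 2, 2], [1, 0, 1, 1, 1], [2, 2, 1, 3, 2], [2, 2, 1, 2, 3]]
T³ = [[6, 8, 2, 7, 7], [8, 6, 4, 8, 8], [2, 4, 0, 2, 2], [7, 8, 2, 6, 7], [7, 8, 2, 7, 6]]

2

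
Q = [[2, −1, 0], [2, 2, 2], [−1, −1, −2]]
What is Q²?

[[2, −4, −2], [6, 0, 0], [−2, 1, 2]]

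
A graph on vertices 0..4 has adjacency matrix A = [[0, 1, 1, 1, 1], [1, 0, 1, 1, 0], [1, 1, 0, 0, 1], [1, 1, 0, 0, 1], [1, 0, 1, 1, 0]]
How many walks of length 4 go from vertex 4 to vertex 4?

24

The number of length-4 walks from vertex 4 to vertex 4 is entry (4,4) of A⁴, where A is the adjacency matrix.
A² = [[4, 2, 2, 2, 2], [2, 3, 1, 1, 3], [2, 1, 3, 3, 1], [2, 1, 3, 3, 1], [2, 3, 1, 1, 3]]
A³ = [[8, 8, 8, 8, 8], [8, 4, 8, 8, 4], [8, 8, 4, 4, 8], [8, 8, 4, 4, 8], [8, 4, 8, 8, 4]]
A⁴ = [[32, 24, 24, 24, 24], [24, 24, 16, 16, 24], [24, 16, 24, 24, 16], [24, 16, 24, 24, 16], [24, 24, 16, 16, 24]]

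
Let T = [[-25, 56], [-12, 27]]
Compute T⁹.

[[-118105, 275576], [-59052, 137787]]

tr T = 2 and det T = -3, so the characteristic polynomial is λ² − (2)λ + (-3) with roots 3 and -1.
Eigenvectors give P = [[2, 7], [1, 3]] with P⁻¹ = [[-3, 7], [1, -2]], and T = P·diag(3, -1)·P⁻¹.
Then T⁹ = P·diag(19683, -1)·P⁻¹ = [[39366, -7], [19683, -3]] · [[-3, 7], [1, -2]] = [[-118105, 275576], [-59052, 137787]].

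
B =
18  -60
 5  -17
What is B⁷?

[[9132, -27780], [2315, -7073]]

tr B = 1 and det B = -6, so the characteristic polynomial is λ² − (1)λ + (-6) with roots 3 and -2.
Eigenvectors give P = [[-4, -3], [-1, -1]] with P⁻¹ = [[-1, 3], [1, -4]], and B = P·diag(3, -2)·P⁻¹.
Then B⁷ = P·diag(2187, -128)·P⁻¹ = [[-8748, 384], [-2187, 128]] · [[-1, 3], [1, -4]] = [[9132, -27780], [2315, -7073]].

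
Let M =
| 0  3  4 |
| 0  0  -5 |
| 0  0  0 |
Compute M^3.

[[0, 0, 0], [0, 0, 0], [0, 0, 0]]

M is strictly triangular, hence nilpotent: M^3 = 0, so M^3 = 0.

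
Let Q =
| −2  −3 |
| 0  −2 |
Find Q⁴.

[[16, 96], [0, 16]]

Q² = [[4, 12], [0, 4]]
Q³ = [[−8, −36], [0, −8]]
Q⁴ = [[16, 96], [0, 16]]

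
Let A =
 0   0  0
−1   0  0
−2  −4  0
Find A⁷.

A is strictly triangular, hence nilpotent: A³ = 0, so A⁷ = 0.

[[0, 0, 0], [0, 0, 0], [0, 0, 0]]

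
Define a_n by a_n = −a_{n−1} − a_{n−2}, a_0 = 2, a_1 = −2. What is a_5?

0

With companion matrix A = [[−1, −1], [1, 0]], [a_n, a_{n−1}]ᵀ = A·[a_{n−1}, a_{n−2}]ᵀ, so [a_5, a_4]ᵀ = A⁴·[a_1, a_0]ᵀ.
A⁴ = [[−1, −1], [1, 0]], giving [a_5, a_4]ᵀ = [[0], [−2]].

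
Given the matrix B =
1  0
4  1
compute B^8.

B = I + N where N = [[0, 0], [4, 0]] is strictly lower-triangular, so N^2 = 0.
(I + N)^8 = I + 8·N = [[1, 0], [32, 1]].

[[1, 0], [32, 1]]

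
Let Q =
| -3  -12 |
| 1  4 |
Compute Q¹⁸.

Q² = Q (a projection; rank 1, trace 1), so Q¹⁸ = Q.

[[-3, -12], [1, 4]]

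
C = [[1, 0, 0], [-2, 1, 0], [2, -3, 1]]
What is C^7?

[[1, 0, 0], [-14, 1, 0], [140, -21, 1]]

C = I + N where N = [[0, 0, 0], [-2, 0, 0], [2, -3, 0]] is strictly lower-triangular, so N^3 = 0.
(I + N)^7 = I + 7·N + 21·N^2 = [[1, 0, 0], [-14, 1, 0], [140, -21, 1]].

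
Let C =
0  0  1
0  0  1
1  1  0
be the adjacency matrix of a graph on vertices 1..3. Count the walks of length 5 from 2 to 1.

The number of length-5 walks from vertex 2 to vertex 1 is entry (2,1) of C^5, where C is the adjacency matrix.
C^2 = [[1, 1, 0], [1, 1, 0], [0, 0, 2]]
C^3 = [[0, 0, 2], [0, 0, 2], [2, 2, 0]]
C^4 = [[2, 2, 0], [2, 2, 0], [0, 0, 4]]
C^5 = [[0, 0, 4], [0, 0, 4], [4, 4, 0]]

0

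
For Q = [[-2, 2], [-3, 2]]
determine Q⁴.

Q² = [[-2, 0], [0, -2]]
Q³ = [[4, -4], [6, -4]]
Q⁴ = [[4, 0], [0, 4]]

[[4, 0], [0, 4]]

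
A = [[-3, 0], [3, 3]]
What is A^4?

A^2 = [[9, 0], [0, 9]]
A^3 = [[-27, 0], [27, 27]]
A^4 = [[81, 0], [0, 81]]

[[81, 0], [0, 81]]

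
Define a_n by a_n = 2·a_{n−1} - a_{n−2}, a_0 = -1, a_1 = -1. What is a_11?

-1

With companion matrix C = [[2, -1], [1, 0]], [a_n, a_{n−1}]ᵀ = C·[a_{n−1}, a_{n−2}]ᵀ, so [a_11, a_10]ᵀ = C¹⁰·[a_1, a_0]ᵀ.
C¹⁰ = [[11, -10], [10, -9]], giving [a_11, a_10]ᵀ = [[-1], [-1]].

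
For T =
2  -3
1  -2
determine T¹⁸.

T² = I (check: tr T = 0 and det T = -1), so T¹⁸ = I since 18 is even.

[[1, 0], [0, 1]]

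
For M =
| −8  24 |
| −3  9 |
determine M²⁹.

[[−8, 24], [−3, 9]]

M² = M (a projection; rank 1, trace 1), so M²⁹ = M.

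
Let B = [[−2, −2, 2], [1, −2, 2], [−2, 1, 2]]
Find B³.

[[22, −20, 8], [16, 10, −4], [−2, −8, 14]]

B² = [[−2, 10, −4], [−8, 4, 2], [1, 4, 2]]
B³ = [[22, −20, 8], [16, 10, −4], [−2, −8, 14]]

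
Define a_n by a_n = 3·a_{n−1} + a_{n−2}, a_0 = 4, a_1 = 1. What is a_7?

With companion matrix M = [[3, 1], [1, 0]], [a_n, a_{n−1}]ᵀ = M·[a_{n−1}, a_{n−2}]ᵀ, so [a_7, a_6]ᵀ = M⁶·[a_1, a_0]ᵀ.
M⁶ = [[1189, 360], [360, 109]], giving [a_7, a_6]ᵀ = [[2629], [796]].

2629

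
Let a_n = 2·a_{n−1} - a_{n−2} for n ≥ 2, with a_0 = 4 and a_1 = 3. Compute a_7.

-3

With companion matrix T = [[2, -1], [1, 0]], [a_n, a_{n−1}]ᵀ = T·[a_{n−1}, a_{n−2}]ᵀ, so [a_7, a_6]ᵀ = T⁶·[a_1, a_0]ᵀ.
T⁶ = [[7, -6], [6, -5]], giving [a_7, a_6]ᵀ = [[-3], [-2]].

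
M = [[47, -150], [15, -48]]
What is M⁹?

[[182267, -605850], [60585, -201438]]

tr M = -1 and det M = -6, so the characteristic polynomial is λ² − (-1)λ + (-6) with roots 2 and -3.
Eigenvectors give P = [[10, 3], [3, 1]] with P⁻¹ = [[1, -3], [-3, 10]], and M = P·diag(2, -3)·P⁻¹.
Then M⁹ = P·diag(512, -19683)·P⁻¹ = [[5120, -59049], [1536, -19683]] · [[1, -3], [-3, 10]] = [[182267, -605850], [60585, -201438]].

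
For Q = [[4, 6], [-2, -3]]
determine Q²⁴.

[[4, 6], [-2, -3]]

Q² = Q (a projection; rank 1, trace 1), so Q²⁴ = Q.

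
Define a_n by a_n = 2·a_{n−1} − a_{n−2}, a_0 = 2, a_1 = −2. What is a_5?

With companion matrix T = [[2, −1], [1, 0]], [a_n, a_{n−1}]ᵀ = T·[a_{n−1}, a_{n−2}]ᵀ, so [a_5, a_4]ᵀ = T⁴·[a_1, a_0]ᵀ.
T⁴ = [[5, −4], [4, −3]], giving [a_5, a_4]ᵀ = [[−18], [−14]].

−18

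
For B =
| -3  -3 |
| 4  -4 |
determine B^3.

[[93, -75], [100, 68]]

B^2 = [[-3, 21], [-28, 4]]
B^3 = [[93, -75], [100, 68]]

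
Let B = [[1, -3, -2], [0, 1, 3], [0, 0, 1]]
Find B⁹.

[[1, -27, -342], [0, 1, 27], [0, 0, 1]]

B = I + N where N = [[0, -3, -2], [0, 0, 3], [0, 0, 0]] is strictly upper-triangular, so N³ = 0.
(I + N)⁹ = I + 9·N + 36·N² = [[1, -27, -342], [0, 1, 27], [0, 0, 1]].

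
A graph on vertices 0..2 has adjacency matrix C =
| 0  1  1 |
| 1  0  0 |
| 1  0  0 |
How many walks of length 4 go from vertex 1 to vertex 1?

The number of length-4 walks from vertex 1 to vertex 1 is entry (1,1) of C⁴, where C is the adjacency matrix.
C² = [[2, 0, 0], [0, 1, 1], [0, 1, 1]]
C³ = [[0, 2, 2], [2, 0, 0], [2, 0, 0]]
C⁴ = [[4, 0, 0], [0, 2, 2], [0, 2, 2]]

2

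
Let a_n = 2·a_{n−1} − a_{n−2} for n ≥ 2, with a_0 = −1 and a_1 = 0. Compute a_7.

6

With companion matrix T = [[2, −1], [1, 0]], [a_n, a_{n−1}]ᵀ = T·[a_{n−1}, a_{n−2}]ᵀ, so [a_7, a_6]ᵀ = T⁶·[a_1, a_0]ᵀ.
T⁶ = [[7, −6], [6, −5]], giving [a_7, a_6]ᵀ = [[6], [5]].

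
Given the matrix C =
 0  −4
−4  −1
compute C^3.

[[−16, −68], [−68, −33]]

C^2 = [[16, 4], [4, 17]]
C^3 = [[−16, −68], [−68, −33]]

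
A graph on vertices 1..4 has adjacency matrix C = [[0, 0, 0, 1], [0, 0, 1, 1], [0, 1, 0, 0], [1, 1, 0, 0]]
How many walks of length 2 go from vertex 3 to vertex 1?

The number of length-2 walks from vertex 3 to vertex 1 is entry (3,1) of C^2, where C is the adjacency matrix.
C^2 = [[1, 1, 0, 0], [1, 2, 0, 0], [0, 0, 1, 1], [0, 0, 1, 2]]

0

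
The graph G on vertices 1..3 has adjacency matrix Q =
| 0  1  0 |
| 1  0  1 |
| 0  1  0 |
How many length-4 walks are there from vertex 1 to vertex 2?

The number of length-4 walks from vertex 1 to vertex 2 is entry (1,2) of Q⁴, where Q is the adjacency matrix.
Q² = [[1, 0, 1], [0, 2, 0], [1, 0, 1]]
Q³ = [[0, 2, 0], [2, 0, 2], [0, 2, 0]]
Q⁴ = [[2, 0, 2], [0, 4, 0], [2, 0, 2]]

0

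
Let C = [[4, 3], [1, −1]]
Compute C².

[[19, 9], [3, 4]]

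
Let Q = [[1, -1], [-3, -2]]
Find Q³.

Q² = [[4, 1], [3, 7]]
Q³ = [[1, -6], [-18, -17]]

[[1, -6], [-18, -17]]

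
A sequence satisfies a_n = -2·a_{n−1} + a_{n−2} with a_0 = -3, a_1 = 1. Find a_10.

With companion matrix T = [[-2, 1], [1, 0]], [a_n, a_{n−1}]ᵀ = T·[a_{n−1}, a_{n−2}]ᵀ, so [a_10, a_9]ᵀ = T^9·[a_1, a_0]ᵀ.
T^9 = [[-2378, 985], [985, -408]], giving [a_10, a_9]ᵀ = [[-5333], [2209]].

-5333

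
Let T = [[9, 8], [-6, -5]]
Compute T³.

tr T = 4 and det T = 3, so the characteristic polynomial is λ² − (4)λ + (3) with roots 3 and 1.
Eigenvectors give P = [[4, 1], [-3, -1]] with P⁻¹ = [[1, 1], [-3, -4]], and T = P·diag(3, 1)·P⁻¹.
Then T³ = P·diag(27, 1)·P⁻¹ = [[108, 1], [-81, -1]] · [[1, 1], [-3, -4]] = [[105, 104], [-78, -77]].

[[105, 104], [-78, -77]]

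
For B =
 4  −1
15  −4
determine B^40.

B² = I (check: tr B = 0 and det B = −1), so B^40 = I since 40 is even.

[[1, 0], [0, 1]]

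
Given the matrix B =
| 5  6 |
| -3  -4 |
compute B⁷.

[[257, 258], [-129, -130]]

tr B = 1 and det B = -2, so the characteristic polynomial is λ² − (1)λ + (-2) with roots 2 and -1.
Eigenvectors give P = [[2, 1], [-1, -1]] with P⁻¹ = [[1, 1], [-1, -2]], and B = P·diag(2, -1)·P⁻¹.
Then B⁷ = P·diag(128, -1)·P⁻¹ = [[256, -1], [-128, 1]] · [[1, 1], [-1, -2]] = [[257, 258], [-129, -130]].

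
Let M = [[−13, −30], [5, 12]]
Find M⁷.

tr M = −1 and det M = −6, so the characteristic polynomial is λ² − (−1)λ + (−6) with roots −3 and 2.
Eigenvectors give P = [[3, 2], [−1, −1]] with P⁻¹ = [[1, 2], [−1, −3]], and M = P·diag(−3, 2)·P⁻¹.
Then M⁷ = P·diag(−2187, 128)·P⁻¹ = [[−6561, 256], [2187, −128]] · [[1, 2], [−1, −3]] = [[−6817, −13890], [2315, 4758]].

[[−6817, −13890], [2315, 4758]]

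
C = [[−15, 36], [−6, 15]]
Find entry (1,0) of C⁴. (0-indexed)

tr C = 0 and det C = −9, so the characteristic polynomial is λ² − (0)λ + (−9) with roots −3 and 3.
Eigenvectors give P = [[3, 2], [1, 1]] with P⁻¹ = [[1, −2], [−1, 3]], and C = P·diag(−3, 3)·P⁻¹.
Then C⁴ = P·diag(81, 81)·P⁻¹ = [[243, 162], [81, 81]] · [[1, −2], [−1, 3]] = [[81, 0], [0, 81]].

0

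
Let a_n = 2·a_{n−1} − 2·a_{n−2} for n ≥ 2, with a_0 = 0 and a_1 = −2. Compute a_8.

With companion matrix B = [[2, −2], [1, 0]], [a_n, a_{n−1}]ᵀ = B·[a_{n−1}, a_{n−2}]ᵀ, so [a_8, a_7]ᵀ = B⁷·[a_1, a_0]ᵀ.
B⁷ = [[0, 16], [−8, 16]], giving [a_8, a_7]ᵀ = [[0], [16]].

0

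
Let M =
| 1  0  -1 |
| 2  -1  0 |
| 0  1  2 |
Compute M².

[[1, -1, -3], [0, 1, -2], [2, 1, 4]]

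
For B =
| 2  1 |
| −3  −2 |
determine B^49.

B² = I (check: tr B = 0 and det B = −1), so B^49 = B since 49 is odd.

[[2, 1], [−3, −2]]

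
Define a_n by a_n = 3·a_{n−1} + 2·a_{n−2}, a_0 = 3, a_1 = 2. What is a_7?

6496

With companion matrix M = [[3, 2], [1, 0]], [a_n, a_{n−1}]ᵀ = M·[a_{n−1}, a_{n−2}]ᵀ, so [a_7, a_6]ᵀ = M^6·[a_1, a_0]ᵀ.
M^6 = [[1763, 990], [495, 278]], giving [a_7, a_6]ᵀ = [[6496], [1824]].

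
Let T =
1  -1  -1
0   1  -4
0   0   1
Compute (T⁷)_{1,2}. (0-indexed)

-28

T = I + N where N = [[0, -1, -1], [0, 0, -4], [0, 0, 0]] is strictly upper-triangular, so N³ = 0.
(I + N)⁷ = I + 7·N + 21·N² = [[1, -7, 77], [0, 1, -28], [0, 0, 1]].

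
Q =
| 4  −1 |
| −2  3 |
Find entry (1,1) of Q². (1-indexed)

18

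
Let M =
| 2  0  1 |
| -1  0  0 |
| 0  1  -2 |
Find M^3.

M^2 = [[4, 1, 0], [-2, 0, -1], [-1, -2, 4]]
M^3 = [[7, 0, 4], [-4, -1, 0], [0, 4, -9]]

[[7, 0, 4], [-4, -1, 0], [0, 4, -9]]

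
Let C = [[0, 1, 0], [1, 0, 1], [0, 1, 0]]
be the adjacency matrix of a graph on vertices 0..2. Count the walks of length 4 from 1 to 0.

The number of length-4 walks from vertex 1 to vertex 0 is entry (1,0) of C^4, where C is the adjacency matrix.
C^2 = [[1, 0, 1], [0, 2, 0], [1, 0, 1]]
C^3 = [[0, 2, 0], [2, 0, 2], [0, 2, 0]]
C^4 = [[2, 0, 2], [0, 4, 0], [2, 0, 2]]

0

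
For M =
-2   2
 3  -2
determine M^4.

[[196, -160], [-240, 196]]

M^2 = [[10, -8], [-12, 10]]
M^3 = [[-44, 36], [54, -44]]
M^4 = [[196, -160], [-240, 196]]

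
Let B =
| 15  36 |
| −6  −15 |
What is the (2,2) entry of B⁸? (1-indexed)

6561

tr B = 0 and det B = −9, so the characteristic polynomial is λ² − (0)λ + (−9) with roots −3 and 3.
Eigenvectors give P = [[−2, −3], [1, 1]] with P⁻¹ = [[1, 3], [−1, −2]], and B = P·diag(−3, 3)·P⁻¹.
Then B⁸ = P·diag(6561, 6561)·P⁻¹ = [[−13122, −19683], [6561, 6561]] · [[1, 3], [−1, −2]] = [[6561, 0], [0, 6561]].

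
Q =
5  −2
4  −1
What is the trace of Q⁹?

19684

tr Q = 4 and det Q = 3, so the characteristic polynomial is λ² − (4)λ + (3) with roots 1 and 3.
Eigenvectors give P = [[−1, −1], [−2, −1]] with P⁻¹ = [[1, −1], [−2, 1]], and Q = P·diag(1, 3)·P⁻¹.
Then Q⁹ = P·diag(1, 19683)·P⁻¹ = [[−1, −19683], [−2, −19683]] · [[1, −1], [−2, 1]] = [[39365, −19682], [39364, −19681]].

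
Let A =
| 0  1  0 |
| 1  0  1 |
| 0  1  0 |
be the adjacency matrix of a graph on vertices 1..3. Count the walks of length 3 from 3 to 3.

The number of length-3 walks from vertex 3 to vertex 3 is entry (3,3) of A³, where A is the adjacency matrix.
A² = [[1, 0, 1], [0, 2, 0], [1, 0, 1]]
A³ = [[0, 2, 0], [2, 0, 2], [0, 2, 0]]

0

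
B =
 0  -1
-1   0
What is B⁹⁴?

B² = I (check: tr B = 0 and det B = -1), so B⁹⁴ = I since 94 is even.

[[1, 0], [0, 1]]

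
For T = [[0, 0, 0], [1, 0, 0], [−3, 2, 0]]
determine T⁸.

[[0, 0, 0], [0, 0, 0], [0, 0, 0]]

T is strictly triangular, hence nilpotent: T³ = 0, so T⁸ = 0.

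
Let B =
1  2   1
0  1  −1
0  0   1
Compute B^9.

[[1, 18, −63], [0, 1, −9], [0, 0, 1]]

B = I + N where N = [[0, 2, 1], [0, 0, −1], [0, 0, 0]] is strictly upper-triangular, so N^3 = 0.
(I + N)^9 = I + 9·N + 36·N^2 = [[1, 18, −63], [0, 1, −9], [0, 0, 1]].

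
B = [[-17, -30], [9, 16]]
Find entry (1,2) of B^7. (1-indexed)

tr B = -1 and det B = -2, so the characteristic polynomial is λ² − (-1)λ + (-2) with roots 1 and -2.
Eigenvectors give P = [[-5, -2], [3, 1]] with P⁻¹ = [[1, 2], [-3, -5]], and B = P·diag(1, -2)·P⁻¹.
Then B^7 = P·diag(1, -128)·P⁻¹ = [[-5, 256], [3, -128]] · [[1, 2], [-3, -5]] = [[-773, -1290], [387, 646]].

-1290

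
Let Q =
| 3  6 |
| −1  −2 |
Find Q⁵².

Q² = Q (a projection; rank 1, trace 1), so Q⁵² = Q.

[[3, 6], [−1, −2]]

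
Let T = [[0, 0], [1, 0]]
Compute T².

T is strictly triangular, hence nilpotent: T² = 0, so T² = 0.

[[0, 0], [0, 0]]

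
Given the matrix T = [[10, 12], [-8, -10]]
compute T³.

[[40, 48], [-32, -40]]

tr T = 0 and det T = -4, so the characteristic polynomial is λ² − (0)λ + (-4) with roots -2 and 2.
Eigenvectors give P = [[-1, -3], [1, 2]] with P⁻¹ = [[2, 3], [-1, -1]], and T = P·diag(-2, 2)·P⁻¹.
Then T³ = P·diag(-8, 8)·P⁻¹ = [[8, -24], [-8, 16]] · [[2, 3], [-1, -1]] = [[40, 48], [-32, -40]].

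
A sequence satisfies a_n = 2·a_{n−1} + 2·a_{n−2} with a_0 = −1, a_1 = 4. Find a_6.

With companion matrix B = [[2, 2], [1, 0]], [a_n, a_{n−1}]ᵀ = B·[a_{n−1}, a_{n−2}]ᵀ, so [a_6, a_5]ᵀ = B⁵·[a_1, a_0]ᵀ.
B⁵ = [[120, 88], [44, 32]], giving [a_6, a_5]ᵀ = [[392], [144]].

392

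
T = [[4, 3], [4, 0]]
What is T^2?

[[28, 12], [16, 12]]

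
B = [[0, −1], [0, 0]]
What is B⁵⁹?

[[0, 0], [0, 0]]

B is strictly triangular, hence nilpotent: B² = 0, so B⁵⁹ = 0.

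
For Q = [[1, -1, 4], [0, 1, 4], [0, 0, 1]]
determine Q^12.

[[1, -12, -216], [0, 1, 48], [0, 0, 1]]

Q = I + N where N = [[0, -1, 4], [0, 0, 4], [0, 0, 0]] is strictly upper-triangular, so N^3 = 0.
(I + N)^12 = I + 12·N + 66·N^2 = [[1, -12, -216], [0, 1, 48], [0, 0, 1]].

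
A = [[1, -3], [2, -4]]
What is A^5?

[[61, -93], [62, -94]]

tr A = -3 and det A = 2, so the characteristic polynomial is λ² − (-3)λ + (2) with roots -1 and -2.
Eigenvectors give P = [[-3, 1], [-2, 1]] with P⁻¹ = [[-1, 1], [-2, 3]], and A = P·diag(-1, -2)·P⁻¹.
Then A^5 = P·diag(-1, -32)·P⁻¹ = [[3, -32], [2, -32]] · [[-1, 1], [-2, 3]] = [[61, -93], [62, -94]].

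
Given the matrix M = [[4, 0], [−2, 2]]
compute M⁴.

M² = [[16, 0], [−12, 4]]
M³ = [[64, 0], [−56, 8]]
M⁴ = [[256, 0], [−240, 16]]

[[256, 0], [−240, 16]]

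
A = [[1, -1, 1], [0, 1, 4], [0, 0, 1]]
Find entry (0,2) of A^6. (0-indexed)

A = I + N where N = [[0, -1, 1], [0, 0, 4], [0, 0, 0]] is strictly upper-triangular, so N^3 = 0.
(I + N)^6 = I + 6·N + 15·N^2 = [[1, -6, -54], [0, 1, 24], [0, 0, 1]].

-54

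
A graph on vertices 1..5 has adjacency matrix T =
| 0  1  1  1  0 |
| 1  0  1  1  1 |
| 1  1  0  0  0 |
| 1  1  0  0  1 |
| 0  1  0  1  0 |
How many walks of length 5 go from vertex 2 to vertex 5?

45

The number of length-5 walks from vertex 2 to vertex 5 is entry (2,5) of T⁵, where T is the adjacency matrix.
T² = [[3, 2, 1, 1, 2], [2, 4, 1, 2, 1], [1, 1, 2, 2, 1], [1, 2, 2, 3, 1], [2, 1, 1, 1, 2]]
T³ = [[4, 7, 5, 7, 3], [7, 6, 6, 7, 6], [5, 6, 2, 3, 3], [7, 7, 3, 4, 5], [3, 6, 3, 5, 2]]
T⁴ = [[19, 19, 11, 14, 14], [19, 26, 13, 19, 13], [11, 13, 11, 14, 9], [14, 19, 14, 19, 11], [14, 13, 9, 11, 11]]
T⁵ = [[44, 58, 38, 52, 33], [58, 64, 45, 58, 45], [38, 45, 24, 33, 27], [52, 58, 33, 44, 38], [33, 45, 27, 38, 24]]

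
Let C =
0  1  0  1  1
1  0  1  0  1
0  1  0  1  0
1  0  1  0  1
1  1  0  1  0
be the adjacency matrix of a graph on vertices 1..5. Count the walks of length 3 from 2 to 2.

The number of length-3 walks from vertex 2 to vertex 2 is entry (2,2) of C^3, where C is the adjacency matrix.
C^2 = [[3, 1, 2, 1, 2], [1, 3, 0, 3, 1], [2, 0, 2, 0, 2], [1, 3, 0, 3, 1], [2, 1, 2, 1, 3]]
C^3 = [[4, 7, 2, 7, 5], [7, 2, 6, 2, 7], [2, 6, 0, 6, 2], [7, 2, 6, 2, 7], [5, 7, 2, 7, 4]]

2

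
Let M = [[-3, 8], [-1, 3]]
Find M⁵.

[[-3, 8], [-1, 3]]

M² = I (check: tr M = 0 and det M = -1), so M⁵ = M since 5 is odd.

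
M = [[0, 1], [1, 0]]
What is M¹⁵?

M² = I (check: tr M = 0 and det M = −1), so M¹⁵ = M since 15 is odd.

[[0, 1], [1, 0]]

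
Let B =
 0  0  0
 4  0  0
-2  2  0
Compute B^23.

B is strictly triangular, hence nilpotent: B^3 = 0, so B^23 = 0.

[[0, 0, 0], [0, 0, 0], [0, 0, 0]]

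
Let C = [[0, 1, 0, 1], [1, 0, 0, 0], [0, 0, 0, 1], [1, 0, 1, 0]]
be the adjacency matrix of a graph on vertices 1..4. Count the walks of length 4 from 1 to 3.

The number of length-4 walks from vertex 1 to vertex 3 is entry (1,3) of C^4, where C is the adjacency matrix.
C^2 = [[2, 0, 1, 0], [0, 1, 0, 1], [1, 0, 1, 0], [0, 1, 0, 2]]
C^3 = [[0, 2, 0, 3], [2, 0, 1, 0], [0, 1, 0, 2], [3, 0, 2, 0]]
C^4 = [[5, 0, 3, 0], [0, 2, 0, 3], [3, 0, 2, 0], [0, 3, 0, 5]]

3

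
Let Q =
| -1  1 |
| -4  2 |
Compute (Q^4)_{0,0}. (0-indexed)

Q^2 = [[-3, 1], [-4, 0]]
Q^3 = [[-1, -1], [4, -4]]
Q^4 = [[5, -3], [12, -4]]

5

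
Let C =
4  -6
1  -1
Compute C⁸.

tr C = 3 and det C = 2, so the characteristic polynomial is λ² − (3)λ + (2) with roots 2 and 1.
Eigenvectors give P = [[3, 2], [1, 1]] with P⁻¹ = [[1, -2], [-1, 3]], and C = P·diag(2, 1)·P⁻¹.
Then C⁸ = P·diag(256, 1)·P⁻¹ = [[768, 2], [256, 1]] · [[1, -2], [-1, 3]] = [[766, -1530], [255, -509]].

[[766, -1530], [255, -509]]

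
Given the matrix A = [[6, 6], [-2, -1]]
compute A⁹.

[[77196, 115026], [-38342, -57001]]

tr A = 5 and det A = 6, so the characteristic polynomial is λ² − (5)λ + (6) with roots 3 and 2.
Eigenvectors give P = [[-2, -3], [1, 2]] with P⁻¹ = [[-2, -3], [1, 2]], and A = P·diag(3, 2)·P⁻¹.
Then A⁹ = P·diag(19683, 512)·P⁻¹ = [[-39366, -1536], [19683, 1024]] · [[-2, -3], [1, 2]] = [[77196, 115026], [-38342, -57001]].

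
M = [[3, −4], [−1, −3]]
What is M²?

[[13, 0], [0, 13]]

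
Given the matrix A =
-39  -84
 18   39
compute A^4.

[[81, 0], [0, 81]]

tr A = 0 and det A = -9, so the characteristic polynomial is λ² − (0)λ + (-9) with roots 3 and -3.
Eigenvectors give P = [[2, -7], [-1, 3]] with P⁻¹ = [[-3, -7], [-1, -2]], and A = P·diag(3, -3)·P⁻¹.
Then A^4 = P·diag(81, 81)·P⁻¹ = [[162, -567], [-81, 243]] · [[-3, -7], [-1, -2]] = [[81, 0], [0, 81]].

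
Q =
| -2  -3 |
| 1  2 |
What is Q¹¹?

[[-2, -3], [1, 2]]

Q² = I (check: tr Q = 0 and det Q = -1), so Q¹¹ = Q since 11 is odd.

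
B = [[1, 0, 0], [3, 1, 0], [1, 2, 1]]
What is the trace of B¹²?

B = I + N where N = [[0, 0, 0], [3, 0, 0], [1, 2, 0]] is strictly lower-triangular, so N³ = 0.
(I + N)¹² = I + 12·N + 66·N² = [[1, 0, 0], [36, 1, 0], [408, 24, 1]].

3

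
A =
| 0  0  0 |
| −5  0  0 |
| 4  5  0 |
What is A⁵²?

[[0, 0, 0], [0, 0, 0], [0, 0, 0]]

A is strictly triangular, hence nilpotent: A³ = 0, so A⁵² = 0.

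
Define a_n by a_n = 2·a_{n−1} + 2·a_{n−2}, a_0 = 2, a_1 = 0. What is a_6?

176

With companion matrix Q = [[2, 2], [1, 0]], [a_n, a_{n−1}]ᵀ = Q·[a_{n−1}, a_{n−2}]ᵀ, so [a_6, a_5]ᵀ = Q⁵·[a_1, a_0]ᵀ.
Q⁵ = [[120, 88], [44, 32]], giving [a_6, a_5]ᵀ = [[176], [64]].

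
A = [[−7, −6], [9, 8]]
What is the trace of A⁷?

127

tr A = 1 and det A = −2, so the characteristic polynomial is λ² − (1)λ + (−2) with roots 2 and −1.
Eigenvectors give P = [[2, 1], [−3, −1]] with P⁻¹ = [[−1, −1], [3, 2]], and A = P·diag(2, −1)·P⁻¹.
Then A⁷ = P·diag(128, −1)·P⁻¹ = [[256, −1], [−384, 1]] · [[−1, −1], [3, 2]] = [[−259, −258], [387, 386]].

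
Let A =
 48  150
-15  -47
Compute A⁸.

tr A = 1 and det A = -6, so the characteristic polynomial is λ² − (1)λ + (-6) with roots -2 and 3.
Eigenvectors give P = [[-3, -10], [1, 3]] with P⁻¹ = [[3, 10], [-1, -3]], and A = P·diag(-2, 3)·P⁻¹.
Then A⁸ = P·diag(256, 6561)·P⁻¹ = [[-768, -65610], [256, 19683]] · [[3, 10], [-1, -3]] = [[63306, 189150], [-18915, -56489]].

[[63306, 189150], [-18915, -56489]]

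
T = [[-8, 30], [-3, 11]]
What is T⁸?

[[-2294, 7650], [-765, 2551]]

tr T = 3 and det T = 2, so the characteristic polynomial is λ² − (3)λ + (2) with roots 2 and 1.
Eigenvectors give P = [[3, 10], [1, 3]] with P⁻¹ = [[-3, 10], [1, -3]], and T = P·diag(2, 1)·P⁻¹.
Then T⁸ = P·diag(256, 1)·P⁻¹ = [[768, 10], [256, 3]] · [[-3, 10], [1, -3]] = [[-2294, 7650], [-765, 2551]].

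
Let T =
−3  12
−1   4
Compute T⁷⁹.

[[−3, 12], [−1, 4]]

T² = T (a projection; rank 1, trace 1), so T⁷⁹ = T.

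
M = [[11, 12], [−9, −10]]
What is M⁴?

[[61, 60], [−45, −44]]

tr M = 1 and det M = −2, so the characteristic polynomial is λ² − (1)λ + (−2) with roots −1 and 2.
Eigenvectors give P = [[1, 4], [−1, −3]] with P⁻¹ = [[−3, −4], [1, 1]], and M = P·diag(−1, 2)·P⁻¹.
Then M⁴ = P·diag(1, 16)·P⁻¹ = [[1, 64], [−1, −48]] · [[−3, −4], [1, 1]] = [[61, 60], [−45, −44]].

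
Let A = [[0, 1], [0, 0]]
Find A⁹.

[[0, 0], [0, 0]]

A is strictly triangular, hence nilpotent: A² = 0, so A⁹ = 0.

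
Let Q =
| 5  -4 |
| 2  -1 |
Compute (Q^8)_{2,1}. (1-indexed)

tr Q = 4 and det Q = 3, so the characteristic polynomial is λ² − (4)λ + (3) with roots 3 and 1.
Eigenvectors give P = [[2, 1], [1, 1]] with P⁻¹ = [[1, -1], [-1, 2]], and Q = P·diag(3, 1)·P⁻¹.
Then Q^8 = P·diag(6561, 1)·P⁻¹ = [[13122, 1], [6561, 1]] · [[1, -1], [-1, 2]] = [[13121, -13120], [6560, -6559]].

6560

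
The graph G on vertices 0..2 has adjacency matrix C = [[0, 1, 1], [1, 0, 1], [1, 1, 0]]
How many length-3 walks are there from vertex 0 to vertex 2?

The number of length-3 walks from vertex 0 to vertex 2 is entry (0,2) of C^3, where C is the adjacency matrix.
C^2 = [[2, 1, 1], [1, 2, 1], [1, 1, 2]]
C^3 = [[2, 3, 3], [3, 2, 3], [3, 3, 2]]

3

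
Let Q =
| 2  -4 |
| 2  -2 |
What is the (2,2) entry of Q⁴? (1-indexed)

16

Q² = [[-4, 0], [0, -4]]
Q³ = [[-8, 16], [-8, 8]]
Q⁴ = [[16, 0], [0, 16]]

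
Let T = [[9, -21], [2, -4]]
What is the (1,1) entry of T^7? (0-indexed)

tr T = 5 and det T = 6, so the characteristic polynomial is λ² − (5)λ + (6) with roots 3 and 2.
Eigenvectors give P = [[7, 3], [2, 1]] with P⁻¹ = [[1, -3], [-2, 7]], and T = P·diag(3, 2)·P⁻¹.
Then T^7 = P·diag(2187, 128)·P⁻¹ = [[15309, 384], [4374, 128]] · [[1, -3], [-2, 7]] = [[14541, -43239], [4118, -12226]].

-12226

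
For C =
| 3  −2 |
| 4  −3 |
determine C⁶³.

C² = I (check: tr C = 0 and det C = −1), so C⁶³ = C since 63 is odd.

[[3, −2], [4, −3]]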